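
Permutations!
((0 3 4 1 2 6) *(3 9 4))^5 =(0 6 2 1 4 9)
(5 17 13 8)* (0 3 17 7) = (0 3 17 13 8 5 7) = [3, 1, 2, 17, 4, 7, 6, 0, 5, 9, 10, 11, 12, 8, 14, 15, 16, 13]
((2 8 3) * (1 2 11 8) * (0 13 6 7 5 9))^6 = (13)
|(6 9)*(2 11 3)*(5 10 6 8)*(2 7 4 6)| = |(2 11 3 7 4 6 9 8 5 10)| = 10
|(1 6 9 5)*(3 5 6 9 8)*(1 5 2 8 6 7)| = |(1 9 7)(2 8 3)| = 3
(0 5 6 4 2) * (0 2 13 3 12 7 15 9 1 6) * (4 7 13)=(0 5)(1 6 7 15 9)(3 12 13)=[5, 6, 2, 12, 4, 0, 7, 15, 8, 1, 10, 11, 13, 3, 14, 9]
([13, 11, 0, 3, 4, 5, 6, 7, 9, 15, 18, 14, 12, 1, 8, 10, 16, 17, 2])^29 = (0 15 11 2 9 1 18 8 13 10 14)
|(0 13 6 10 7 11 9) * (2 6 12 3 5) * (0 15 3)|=9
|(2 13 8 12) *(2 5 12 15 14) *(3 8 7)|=14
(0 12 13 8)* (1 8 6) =(0 12 13 6 1 8) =[12, 8, 2, 3, 4, 5, 1, 7, 0, 9, 10, 11, 13, 6]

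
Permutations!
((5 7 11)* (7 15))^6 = (5 7)(11 15)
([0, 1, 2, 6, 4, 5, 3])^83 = (3 6)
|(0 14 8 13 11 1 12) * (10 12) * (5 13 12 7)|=12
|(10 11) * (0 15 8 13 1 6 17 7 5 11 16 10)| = |(0 15 8 13 1 6 17 7 5 11)(10 16)| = 10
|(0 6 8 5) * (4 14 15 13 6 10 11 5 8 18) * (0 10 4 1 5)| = 11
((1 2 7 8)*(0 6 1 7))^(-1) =(0 2 1 6)(7 8)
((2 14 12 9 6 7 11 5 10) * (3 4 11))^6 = (2 3 14 4 12 11 9 5 6 10 7)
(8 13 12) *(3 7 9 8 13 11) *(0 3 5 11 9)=[3, 1, 2, 7, 4, 11, 6, 0, 9, 8, 10, 5, 13, 12]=(0 3 7)(5 11)(8 9)(12 13)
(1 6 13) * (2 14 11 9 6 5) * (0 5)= (0 5 2 14 11 9 6 13 1)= [5, 0, 14, 3, 4, 2, 13, 7, 8, 6, 10, 9, 12, 1, 11]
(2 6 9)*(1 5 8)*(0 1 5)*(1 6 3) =(0 6 9 2 3 1)(5 8) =[6, 0, 3, 1, 4, 8, 9, 7, 5, 2]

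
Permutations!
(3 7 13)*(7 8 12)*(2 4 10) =[0, 1, 4, 8, 10, 5, 6, 13, 12, 9, 2, 11, 7, 3] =(2 4 10)(3 8 12 7 13)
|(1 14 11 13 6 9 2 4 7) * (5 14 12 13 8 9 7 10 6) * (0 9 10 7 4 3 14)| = 15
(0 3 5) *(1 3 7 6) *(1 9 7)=(0 1 3 5)(6 9 7)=[1, 3, 2, 5, 4, 0, 9, 6, 8, 7]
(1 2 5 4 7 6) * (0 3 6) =(0 3 6 1 2 5 4 7) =[3, 2, 5, 6, 7, 4, 1, 0]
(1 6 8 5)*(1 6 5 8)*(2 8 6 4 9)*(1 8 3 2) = (1 5 4 9)(2 3)(6 8) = [0, 5, 3, 2, 9, 4, 8, 7, 6, 1]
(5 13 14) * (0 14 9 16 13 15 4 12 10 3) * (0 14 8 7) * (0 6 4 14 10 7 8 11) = [11, 1, 2, 10, 12, 15, 4, 6, 8, 16, 3, 0, 7, 9, 5, 14, 13] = (0 11)(3 10)(4 12 7 6)(5 15 14)(9 16 13)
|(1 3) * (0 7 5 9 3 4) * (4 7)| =|(0 4)(1 7 5 9 3)| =10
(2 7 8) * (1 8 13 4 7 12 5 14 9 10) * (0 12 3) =(0 12 5 14 9 10 1 8 2 3)(4 7 13) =[12, 8, 3, 0, 7, 14, 6, 13, 2, 10, 1, 11, 5, 4, 9]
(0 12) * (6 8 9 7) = (0 12)(6 8 9 7) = [12, 1, 2, 3, 4, 5, 8, 6, 9, 7, 10, 11, 0]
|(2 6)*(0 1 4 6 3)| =6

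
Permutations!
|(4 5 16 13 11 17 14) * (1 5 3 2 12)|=|(1 5 16 13 11 17 14 4 3 2 12)|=11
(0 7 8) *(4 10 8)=(0 7 4 10 8)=[7, 1, 2, 3, 10, 5, 6, 4, 0, 9, 8]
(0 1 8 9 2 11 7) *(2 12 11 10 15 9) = (0 1 8 2 10 15 9 12 11 7) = [1, 8, 10, 3, 4, 5, 6, 0, 2, 12, 15, 7, 11, 13, 14, 9]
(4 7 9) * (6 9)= (4 7 6 9)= [0, 1, 2, 3, 7, 5, 9, 6, 8, 4]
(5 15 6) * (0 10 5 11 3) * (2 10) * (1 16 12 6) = (0 2 10 5 15 1 16 12 6 11 3) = [2, 16, 10, 0, 4, 15, 11, 7, 8, 9, 5, 3, 6, 13, 14, 1, 12]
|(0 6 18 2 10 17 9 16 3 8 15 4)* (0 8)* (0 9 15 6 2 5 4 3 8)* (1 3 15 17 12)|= 13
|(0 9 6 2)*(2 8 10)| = |(0 9 6 8 10 2)| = 6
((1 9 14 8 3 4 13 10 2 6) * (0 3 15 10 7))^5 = (1 10 14 6 15 9 2 8)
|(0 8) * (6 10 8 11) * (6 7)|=6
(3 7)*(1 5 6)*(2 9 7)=(1 5 6)(2 9 7 3)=[0, 5, 9, 2, 4, 6, 1, 3, 8, 7]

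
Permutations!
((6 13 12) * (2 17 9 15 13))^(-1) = ((2 17 9 15 13 12 6))^(-1) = (2 6 12 13 15 9 17)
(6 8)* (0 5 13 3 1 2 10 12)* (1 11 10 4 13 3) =(0 5 3 11 10 12)(1 2 4 13)(6 8) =[5, 2, 4, 11, 13, 3, 8, 7, 6, 9, 12, 10, 0, 1]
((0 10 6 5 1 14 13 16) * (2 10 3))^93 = ((0 3 2 10 6 5 1 14 13 16))^93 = (0 10 1 16 2 5 13 3 6 14)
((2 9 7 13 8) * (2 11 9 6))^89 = (2 6)(7 9 11 8 13)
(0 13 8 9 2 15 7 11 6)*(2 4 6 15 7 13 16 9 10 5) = [16, 1, 7, 3, 6, 2, 0, 11, 10, 4, 5, 15, 12, 8, 14, 13, 9] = (0 16 9 4 6)(2 7 11 15 13 8 10 5)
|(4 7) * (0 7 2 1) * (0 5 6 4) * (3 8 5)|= |(0 7)(1 3 8 5 6 4 2)|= 14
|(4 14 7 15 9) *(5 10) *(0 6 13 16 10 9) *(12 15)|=|(0 6 13 16 10 5 9 4 14 7 12 15)|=12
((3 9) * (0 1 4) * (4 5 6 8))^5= (0 4 8 6 5 1)(3 9)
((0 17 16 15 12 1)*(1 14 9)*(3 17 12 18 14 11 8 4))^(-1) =((0 12 11 8 4 3 17 16 15 18 14 9 1))^(-1) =(0 1 9 14 18 15 16 17 3 4 8 11 12)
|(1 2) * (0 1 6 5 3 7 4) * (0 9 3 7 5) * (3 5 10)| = |(0 1 2 6)(3 10)(4 9 5 7)| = 4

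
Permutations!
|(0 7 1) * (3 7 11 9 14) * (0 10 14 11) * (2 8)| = |(1 10 14 3 7)(2 8)(9 11)| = 10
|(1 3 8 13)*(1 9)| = 5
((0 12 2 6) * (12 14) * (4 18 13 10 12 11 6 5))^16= (2 4 13 12 5 18 10)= ((0 14 11 6)(2 5 4 18 13 10 12))^16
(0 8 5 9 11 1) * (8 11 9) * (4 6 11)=(0 4 6 11 1)(5 8)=[4, 0, 2, 3, 6, 8, 11, 7, 5, 9, 10, 1]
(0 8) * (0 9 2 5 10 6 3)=(0 8 9 2 5 10 6 3)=[8, 1, 5, 0, 4, 10, 3, 7, 9, 2, 6]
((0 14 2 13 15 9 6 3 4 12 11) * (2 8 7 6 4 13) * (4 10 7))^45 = ((0 14 8 4 12 11)(3 13 15 9 10 7 6))^45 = (0 4)(3 9 6 15 7 13 10)(8 11)(12 14)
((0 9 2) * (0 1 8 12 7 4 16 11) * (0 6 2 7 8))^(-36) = ((0 9 7 4 16 11 6 2 1)(8 12))^(-36) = (16)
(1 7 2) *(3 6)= [0, 7, 1, 6, 4, 5, 3, 2]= (1 7 2)(3 6)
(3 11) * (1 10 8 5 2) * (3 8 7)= (1 10 7 3 11 8 5 2)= [0, 10, 1, 11, 4, 2, 6, 3, 5, 9, 7, 8]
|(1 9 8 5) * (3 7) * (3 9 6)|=|(1 6 3 7 9 8 5)|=7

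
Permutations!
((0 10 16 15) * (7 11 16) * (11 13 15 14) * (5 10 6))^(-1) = ((0 6 5 10 7 13 15)(11 16 14))^(-1) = (0 15 13 7 10 5 6)(11 14 16)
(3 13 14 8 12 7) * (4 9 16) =(3 13 14 8 12 7)(4 9 16) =[0, 1, 2, 13, 9, 5, 6, 3, 12, 16, 10, 11, 7, 14, 8, 15, 4]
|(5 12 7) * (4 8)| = 6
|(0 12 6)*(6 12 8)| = |(12)(0 8 6)| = 3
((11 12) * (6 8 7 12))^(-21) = (6 11 12 7 8)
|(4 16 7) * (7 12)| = 4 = |(4 16 12 7)|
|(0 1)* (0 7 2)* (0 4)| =|(0 1 7 2 4)| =5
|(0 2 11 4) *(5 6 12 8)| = 4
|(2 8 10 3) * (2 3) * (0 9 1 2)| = 6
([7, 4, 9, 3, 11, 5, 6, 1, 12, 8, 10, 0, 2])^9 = (0 11 4 1 7)(2 9 8 12)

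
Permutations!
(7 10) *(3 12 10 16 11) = (3 12 10 7 16 11) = [0, 1, 2, 12, 4, 5, 6, 16, 8, 9, 7, 3, 10, 13, 14, 15, 11]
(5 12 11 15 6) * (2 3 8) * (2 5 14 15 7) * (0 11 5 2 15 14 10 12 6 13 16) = (0 11 7 15 13 16)(2 3 8)(5 6 10 12) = [11, 1, 3, 8, 4, 6, 10, 15, 2, 9, 12, 7, 5, 16, 14, 13, 0]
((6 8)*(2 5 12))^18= ((2 5 12)(6 8))^18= (12)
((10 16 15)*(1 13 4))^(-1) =(1 4 13)(10 15 16) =((1 13 4)(10 16 15))^(-1)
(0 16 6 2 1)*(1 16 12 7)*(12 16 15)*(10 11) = (0 16 6 2 15 12 7 1)(10 11) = [16, 0, 15, 3, 4, 5, 2, 1, 8, 9, 11, 10, 7, 13, 14, 12, 6]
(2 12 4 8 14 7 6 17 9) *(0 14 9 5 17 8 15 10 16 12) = (0 14 7 6 8 9 2)(4 15 10 16 12)(5 17) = [14, 1, 0, 3, 15, 17, 8, 6, 9, 2, 16, 11, 4, 13, 7, 10, 12, 5]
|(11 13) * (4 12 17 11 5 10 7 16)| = 9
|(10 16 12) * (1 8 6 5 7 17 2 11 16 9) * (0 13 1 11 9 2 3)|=|(0 13 1 8 6 5 7 17 3)(2 9 11 16 12 10)|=18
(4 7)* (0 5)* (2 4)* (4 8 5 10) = (0 10 4 7 2 8 5) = [10, 1, 8, 3, 7, 0, 6, 2, 5, 9, 4]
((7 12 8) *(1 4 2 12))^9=(1 12)(2 7)(4 8)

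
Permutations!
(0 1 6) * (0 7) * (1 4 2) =[4, 6, 1, 3, 2, 5, 7, 0] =(0 4 2 1 6 7)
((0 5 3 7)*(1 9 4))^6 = ((0 5 3 7)(1 9 4))^6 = (9)(0 3)(5 7)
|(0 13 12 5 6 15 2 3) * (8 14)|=|(0 13 12 5 6 15 2 3)(8 14)|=8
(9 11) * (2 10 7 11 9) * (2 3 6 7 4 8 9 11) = [0, 1, 10, 6, 8, 5, 7, 2, 9, 11, 4, 3] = (2 10 4 8 9 11 3 6 7)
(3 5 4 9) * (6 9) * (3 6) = (3 5 4)(6 9) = [0, 1, 2, 5, 3, 4, 9, 7, 8, 6]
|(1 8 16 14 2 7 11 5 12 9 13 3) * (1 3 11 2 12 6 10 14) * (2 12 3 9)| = 24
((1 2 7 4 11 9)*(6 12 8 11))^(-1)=((1 2 7 4 6 12 8 11 9))^(-1)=(1 9 11 8 12 6 4 7 2)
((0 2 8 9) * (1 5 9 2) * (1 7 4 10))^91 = (10)(2 8)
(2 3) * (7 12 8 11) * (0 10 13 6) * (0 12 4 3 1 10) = (1 10 13 6 12 8 11 7 4 3 2) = [0, 10, 1, 2, 3, 5, 12, 4, 11, 9, 13, 7, 8, 6]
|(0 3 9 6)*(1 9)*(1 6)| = |(0 3 6)(1 9)| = 6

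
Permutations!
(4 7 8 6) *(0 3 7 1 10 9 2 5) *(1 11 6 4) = (0 3 7 8 4 11 6 1 10 9 2 5) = [3, 10, 5, 7, 11, 0, 1, 8, 4, 2, 9, 6]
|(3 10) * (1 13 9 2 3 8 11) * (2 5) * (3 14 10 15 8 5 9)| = 12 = |(1 13 3 15 8 11)(2 14 10 5)|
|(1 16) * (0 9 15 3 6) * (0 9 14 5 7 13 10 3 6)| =42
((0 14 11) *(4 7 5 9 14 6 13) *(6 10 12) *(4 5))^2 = ((0 10 12 6 13 5 9 14 11)(4 7))^2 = (0 12 13 9 11 10 6 5 14)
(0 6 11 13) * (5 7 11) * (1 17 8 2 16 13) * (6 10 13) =(0 10 13)(1 17 8 2 16 6 5 7 11) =[10, 17, 16, 3, 4, 7, 5, 11, 2, 9, 13, 1, 12, 0, 14, 15, 6, 8]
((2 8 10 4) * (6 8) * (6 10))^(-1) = ((2 10 4)(6 8))^(-1) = (2 4 10)(6 8)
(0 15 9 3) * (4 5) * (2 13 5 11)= (0 15 9 3)(2 13 5 4 11)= [15, 1, 13, 0, 11, 4, 6, 7, 8, 3, 10, 2, 12, 5, 14, 9]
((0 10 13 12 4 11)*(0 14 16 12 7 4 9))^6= ((0 10 13 7 4 11 14 16 12 9))^6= (0 14 13 12 4)(7 9 11 10 16)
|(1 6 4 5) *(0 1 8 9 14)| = |(0 1 6 4 5 8 9 14)| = 8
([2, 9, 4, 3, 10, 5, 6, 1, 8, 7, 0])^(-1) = (0 10 4 2)(1 7 9)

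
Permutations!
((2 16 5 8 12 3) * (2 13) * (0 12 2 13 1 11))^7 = ((0 12 3 1 11)(2 16 5 8))^7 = (0 3 11 12 1)(2 8 5 16)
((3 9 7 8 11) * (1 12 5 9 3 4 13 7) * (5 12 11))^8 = (13)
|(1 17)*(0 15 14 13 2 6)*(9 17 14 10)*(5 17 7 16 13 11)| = 45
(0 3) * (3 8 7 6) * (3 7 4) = (0 8 4 3)(6 7) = [8, 1, 2, 0, 3, 5, 7, 6, 4]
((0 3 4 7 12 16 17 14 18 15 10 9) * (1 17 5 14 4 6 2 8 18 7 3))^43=(0 8 17 15 3 9 2 1 18 4 10 6)(5 12 14 16 7)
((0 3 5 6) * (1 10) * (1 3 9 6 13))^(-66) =((0 9 6)(1 10 3 5 13))^(-66) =(1 13 5 3 10)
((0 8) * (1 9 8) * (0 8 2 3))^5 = (9)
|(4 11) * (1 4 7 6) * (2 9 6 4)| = |(1 2 9 6)(4 11 7)| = 12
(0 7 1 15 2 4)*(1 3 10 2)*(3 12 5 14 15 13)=(0 7 12 5 14 15 1 13 3 10 2 4)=[7, 13, 4, 10, 0, 14, 6, 12, 8, 9, 2, 11, 5, 3, 15, 1]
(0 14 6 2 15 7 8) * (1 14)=[1, 14, 15, 3, 4, 5, 2, 8, 0, 9, 10, 11, 12, 13, 6, 7]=(0 1 14 6 2 15 7 8)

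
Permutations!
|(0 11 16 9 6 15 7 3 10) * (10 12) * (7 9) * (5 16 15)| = |(0 11 15 9 6 5 16 7 3 12 10)| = 11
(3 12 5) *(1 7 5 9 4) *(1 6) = [0, 7, 2, 12, 6, 3, 1, 5, 8, 4, 10, 11, 9] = (1 7 5 3 12 9 4 6)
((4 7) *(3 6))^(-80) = (7)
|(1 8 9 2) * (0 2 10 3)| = |(0 2 1 8 9 10 3)| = 7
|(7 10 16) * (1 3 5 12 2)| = 15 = |(1 3 5 12 2)(7 10 16)|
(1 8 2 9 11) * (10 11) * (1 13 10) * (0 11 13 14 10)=[11, 8, 9, 3, 4, 5, 6, 7, 2, 1, 13, 14, 12, 0, 10]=(0 11 14 10 13)(1 8 2 9)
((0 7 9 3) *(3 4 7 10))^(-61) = ((0 10 3)(4 7 9))^(-61) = (0 3 10)(4 9 7)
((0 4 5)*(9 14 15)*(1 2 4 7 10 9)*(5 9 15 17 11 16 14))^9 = (11 16 14 17)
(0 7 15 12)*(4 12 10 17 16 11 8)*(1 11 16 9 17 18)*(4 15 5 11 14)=(0 7 5 11 8 15 10 18 1 14 4 12)(9 17)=[7, 14, 2, 3, 12, 11, 6, 5, 15, 17, 18, 8, 0, 13, 4, 10, 16, 9, 1]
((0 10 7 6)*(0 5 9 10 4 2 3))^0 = (10)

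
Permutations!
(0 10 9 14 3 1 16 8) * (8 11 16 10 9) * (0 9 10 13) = [10, 13, 2, 1, 4, 5, 6, 7, 9, 14, 8, 16, 12, 0, 3, 15, 11] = (0 10 8 9 14 3 1 13)(11 16)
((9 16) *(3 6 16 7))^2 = (3 16 7 6 9)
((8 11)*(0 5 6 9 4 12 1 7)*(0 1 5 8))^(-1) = (0 11 8)(1 7)(4 9 6 5 12)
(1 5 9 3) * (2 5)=(1 2 5 9 3)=[0, 2, 5, 1, 4, 9, 6, 7, 8, 3]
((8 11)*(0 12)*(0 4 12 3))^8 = ((0 3)(4 12)(8 11))^8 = (12)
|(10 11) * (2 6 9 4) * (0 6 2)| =4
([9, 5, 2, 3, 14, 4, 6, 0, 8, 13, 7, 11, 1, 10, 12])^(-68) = [13, 4, 2, 3, 12, 14, 6, 9, 8, 10, 0, 11, 5, 7, 1]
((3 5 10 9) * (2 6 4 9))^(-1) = ((2 6 4 9 3 5 10))^(-1) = (2 10 5 3 9 4 6)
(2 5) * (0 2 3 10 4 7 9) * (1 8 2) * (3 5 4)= [1, 8, 4, 10, 7, 5, 6, 9, 2, 0, 3]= (0 1 8 2 4 7 9)(3 10)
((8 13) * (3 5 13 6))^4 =(3 6 8 13 5)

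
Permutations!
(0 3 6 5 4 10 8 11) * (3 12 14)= (0 12 14 3 6 5 4 10 8 11)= [12, 1, 2, 6, 10, 4, 5, 7, 11, 9, 8, 0, 14, 13, 3]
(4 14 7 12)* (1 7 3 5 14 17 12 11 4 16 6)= [0, 7, 2, 5, 17, 14, 1, 11, 8, 9, 10, 4, 16, 13, 3, 15, 6, 12]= (1 7 11 4 17 12 16 6)(3 5 14)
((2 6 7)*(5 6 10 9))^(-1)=((2 10 9 5 6 7))^(-1)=(2 7 6 5 9 10)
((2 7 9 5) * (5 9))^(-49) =((9)(2 7 5))^(-49) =(9)(2 5 7)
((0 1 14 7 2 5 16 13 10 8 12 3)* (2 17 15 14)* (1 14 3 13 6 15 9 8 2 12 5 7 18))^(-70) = ((0 14 18 1 12 13 10 2 7 17 9 8 5 16 6 15 3))^(-70) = (0 15 16 8 17 2 13 1 14 3 6 5 9 7 10 12 18)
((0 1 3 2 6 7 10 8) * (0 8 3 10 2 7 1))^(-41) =(1 10 3 7 2 6)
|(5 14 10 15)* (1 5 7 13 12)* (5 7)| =|(1 7 13 12)(5 14 10 15)| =4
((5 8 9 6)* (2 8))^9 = (2 5 6 9 8)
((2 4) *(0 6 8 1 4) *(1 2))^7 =((0 6 8 2)(1 4))^7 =(0 2 8 6)(1 4)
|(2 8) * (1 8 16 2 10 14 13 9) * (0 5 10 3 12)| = |(0 5 10 14 13 9 1 8 3 12)(2 16)| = 10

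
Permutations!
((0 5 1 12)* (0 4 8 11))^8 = (0 5 1 12 4 8 11)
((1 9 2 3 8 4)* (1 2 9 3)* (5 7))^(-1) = ((9)(1 3 8 4 2)(5 7))^(-1) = (9)(1 2 4 8 3)(5 7)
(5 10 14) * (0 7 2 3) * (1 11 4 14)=(0 7 2 3)(1 11 4 14 5 10)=[7, 11, 3, 0, 14, 10, 6, 2, 8, 9, 1, 4, 12, 13, 5]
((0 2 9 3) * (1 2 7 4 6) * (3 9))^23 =(9)(0 4 1 3 7 6 2)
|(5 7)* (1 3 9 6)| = |(1 3 9 6)(5 7)| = 4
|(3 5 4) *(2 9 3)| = 5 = |(2 9 3 5 4)|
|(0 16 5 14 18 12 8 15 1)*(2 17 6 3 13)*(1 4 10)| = |(0 16 5 14 18 12 8 15 4 10 1)(2 17 6 3 13)| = 55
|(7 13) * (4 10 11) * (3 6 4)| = 10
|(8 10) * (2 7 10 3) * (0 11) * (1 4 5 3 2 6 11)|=|(0 1 4 5 3 6 11)(2 7 10 8)|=28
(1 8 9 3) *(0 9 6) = (0 9 3 1 8 6) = [9, 8, 2, 1, 4, 5, 0, 7, 6, 3]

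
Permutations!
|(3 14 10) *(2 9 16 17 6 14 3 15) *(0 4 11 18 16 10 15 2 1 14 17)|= 30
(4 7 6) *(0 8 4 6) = [8, 1, 2, 3, 7, 5, 6, 0, 4] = (0 8 4 7)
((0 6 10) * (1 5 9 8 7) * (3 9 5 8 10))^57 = ((0 6 3 9 10)(1 8 7))^57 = (0 3 10 6 9)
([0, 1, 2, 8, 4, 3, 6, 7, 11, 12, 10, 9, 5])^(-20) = (3 12 11)(5 9 8)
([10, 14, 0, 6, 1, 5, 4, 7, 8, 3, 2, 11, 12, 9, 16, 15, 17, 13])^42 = [0, 3, 2, 17, 9, 5, 13, 7, 8, 16, 10, 11, 12, 14, 6, 15, 4, 1]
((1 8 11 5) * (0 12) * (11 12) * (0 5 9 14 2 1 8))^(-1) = ((0 11 9 14 2 1)(5 8 12))^(-1) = (0 1 2 14 9 11)(5 12 8)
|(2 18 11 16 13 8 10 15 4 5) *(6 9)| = 10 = |(2 18 11 16 13 8 10 15 4 5)(6 9)|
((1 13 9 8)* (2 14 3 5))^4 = ((1 13 9 8)(2 14 3 5))^4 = (14)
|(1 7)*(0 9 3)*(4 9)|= 4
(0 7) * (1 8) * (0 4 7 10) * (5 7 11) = [10, 8, 2, 3, 11, 7, 6, 4, 1, 9, 0, 5] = (0 10)(1 8)(4 11 5 7)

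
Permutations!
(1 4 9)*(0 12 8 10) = (0 12 8 10)(1 4 9) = [12, 4, 2, 3, 9, 5, 6, 7, 10, 1, 0, 11, 8]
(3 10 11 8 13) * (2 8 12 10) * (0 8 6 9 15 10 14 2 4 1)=[8, 0, 6, 4, 1, 5, 9, 7, 13, 15, 11, 12, 14, 3, 2, 10]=(0 8 13 3 4 1)(2 6 9 15 10 11 12 14)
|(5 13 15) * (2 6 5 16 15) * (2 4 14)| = |(2 6 5 13 4 14)(15 16)| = 6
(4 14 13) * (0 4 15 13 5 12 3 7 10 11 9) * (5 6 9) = (0 4 14 6 9)(3 7 10 11 5 12)(13 15) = [4, 1, 2, 7, 14, 12, 9, 10, 8, 0, 11, 5, 3, 15, 6, 13]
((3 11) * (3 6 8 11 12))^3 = ((3 12)(6 8 11))^3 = (3 12)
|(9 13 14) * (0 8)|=6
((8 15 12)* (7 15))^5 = ((7 15 12 8))^5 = (7 15 12 8)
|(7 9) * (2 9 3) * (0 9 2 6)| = 5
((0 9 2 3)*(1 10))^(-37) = ((0 9 2 3)(1 10))^(-37) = (0 3 2 9)(1 10)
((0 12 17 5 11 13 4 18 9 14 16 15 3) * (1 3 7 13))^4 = (0 11 12 1 17 3 5)(4 16)(7 9)(13 14)(15 18)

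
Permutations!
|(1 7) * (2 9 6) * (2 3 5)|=10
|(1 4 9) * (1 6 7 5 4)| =|(4 9 6 7 5)| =5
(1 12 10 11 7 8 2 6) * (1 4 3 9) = (1 12 10 11 7 8 2 6 4 3 9) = [0, 12, 6, 9, 3, 5, 4, 8, 2, 1, 11, 7, 10]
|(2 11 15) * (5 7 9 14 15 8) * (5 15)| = 4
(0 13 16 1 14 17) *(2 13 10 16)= (0 10 16 1 14 17)(2 13)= [10, 14, 13, 3, 4, 5, 6, 7, 8, 9, 16, 11, 12, 2, 17, 15, 1, 0]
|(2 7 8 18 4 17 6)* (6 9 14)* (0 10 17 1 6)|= |(0 10 17 9 14)(1 6 2 7 8 18 4)|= 35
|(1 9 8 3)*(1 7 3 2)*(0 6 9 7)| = 8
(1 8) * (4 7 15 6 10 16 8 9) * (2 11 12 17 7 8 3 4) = [0, 9, 11, 4, 8, 5, 10, 15, 1, 2, 16, 12, 17, 13, 14, 6, 3, 7] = (1 9 2 11 12 17 7 15 6 10 16 3 4 8)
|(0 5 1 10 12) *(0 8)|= |(0 5 1 10 12 8)|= 6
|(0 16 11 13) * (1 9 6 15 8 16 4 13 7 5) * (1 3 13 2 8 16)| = |(0 4 2 8 1 9 6 15 16 11 7 5 3 13)| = 14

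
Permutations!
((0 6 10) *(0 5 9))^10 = ((0 6 10 5 9))^10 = (10)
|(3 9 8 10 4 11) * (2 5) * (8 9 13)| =6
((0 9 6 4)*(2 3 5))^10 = ((0 9 6 4)(2 3 5))^10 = (0 6)(2 3 5)(4 9)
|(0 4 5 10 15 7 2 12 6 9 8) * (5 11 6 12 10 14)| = |(0 4 11 6 9 8)(2 10 15 7)(5 14)| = 12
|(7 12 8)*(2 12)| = |(2 12 8 7)| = 4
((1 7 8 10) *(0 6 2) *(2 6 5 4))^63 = (0 2 4 5)(1 10 8 7)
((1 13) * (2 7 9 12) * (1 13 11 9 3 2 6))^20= (13)(2 3 7)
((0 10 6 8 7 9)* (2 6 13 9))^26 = ((0 10 13 9)(2 6 8 7))^26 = (0 13)(2 8)(6 7)(9 10)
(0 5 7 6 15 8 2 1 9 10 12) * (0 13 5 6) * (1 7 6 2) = (0 2 7)(1 9 10 12 13 5 6 15 8) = [2, 9, 7, 3, 4, 6, 15, 0, 1, 10, 12, 11, 13, 5, 14, 8]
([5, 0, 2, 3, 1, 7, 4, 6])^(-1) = [1, 4, 2, 3, 6, 0, 7, 5]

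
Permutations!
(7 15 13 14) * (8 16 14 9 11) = (7 15 13 9 11 8 16 14) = [0, 1, 2, 3, 4, 5, 6, 15, 16, 11, 10, 8, 12, 9, 7, 13, 14]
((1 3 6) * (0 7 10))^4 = (0 7 10)(1 3 6)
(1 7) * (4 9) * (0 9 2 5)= (0 9 4 2 5)(1 7)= [9, 7, 5, 3, 2, 0, 6, 1, 8, 4]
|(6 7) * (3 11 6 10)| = 5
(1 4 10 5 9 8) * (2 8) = (1 4 10 5 9 2 8) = [0, 4, 8, 3, 10, 9, 6, 7, 1, 2, 5]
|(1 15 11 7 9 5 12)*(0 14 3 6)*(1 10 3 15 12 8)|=13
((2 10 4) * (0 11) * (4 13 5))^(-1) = (0 11)(2 4 5 13 10)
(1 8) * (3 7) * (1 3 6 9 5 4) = (1 8 3 7 6 9 5 4) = [0, 8, 2, 7, 1, 4, 9, 6, 3, 5]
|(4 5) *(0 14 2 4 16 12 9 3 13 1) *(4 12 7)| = |(0 14 2 12 9 3 13 1)(4 5 16 7)| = 8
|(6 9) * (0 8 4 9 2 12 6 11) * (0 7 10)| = 21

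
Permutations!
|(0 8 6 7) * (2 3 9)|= |(0 8 6 7)(2 3 9)|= 12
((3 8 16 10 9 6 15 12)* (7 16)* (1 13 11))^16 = ((1 13 11)(3 8 7 16 10 9 6 15 12))^16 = (1 13 11)(3 15 9 16 8 12 6 10 7)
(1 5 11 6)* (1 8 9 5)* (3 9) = [0, 1, 2, 9, 4, 11, 8, 7, 3, 5, 10, 6] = (3 9 5 11 6 8)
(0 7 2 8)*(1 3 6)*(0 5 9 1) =(0 7 2 8 5 9 1 3 6) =[7, 3, 8, 6, 4, 9, 0, 2, 5, 1]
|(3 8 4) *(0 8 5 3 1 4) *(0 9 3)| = 10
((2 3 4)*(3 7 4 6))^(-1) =(2 4 7)(3 6)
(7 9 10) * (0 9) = [9, 1, 2, 3, 4, 5, 6, 0, 8, 10, 7] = (0 9 10 7)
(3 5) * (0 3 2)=(0 3 5 2)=[3, 1, 0, 5, 4, 2]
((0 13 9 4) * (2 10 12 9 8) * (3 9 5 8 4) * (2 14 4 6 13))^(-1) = ((0 2 10 12 5 8 14 4)(3 9)(6 13))^(-1) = (0 4 14 8 5 12 10 2)(3 9)(6 13)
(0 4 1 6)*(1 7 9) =(0 4 7 9 1 6) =[4, 6, 2, 3, 7, 5, 0, 9, 8, 1]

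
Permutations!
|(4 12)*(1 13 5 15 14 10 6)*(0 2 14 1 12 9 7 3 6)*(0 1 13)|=30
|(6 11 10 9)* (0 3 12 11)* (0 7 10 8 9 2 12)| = 8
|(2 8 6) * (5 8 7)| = |(2 7 5 8 6)| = 5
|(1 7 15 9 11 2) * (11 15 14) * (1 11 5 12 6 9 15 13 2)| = |(15)(1 7 14 5 12 6 9 13 2 11)| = 10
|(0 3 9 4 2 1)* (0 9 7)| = 12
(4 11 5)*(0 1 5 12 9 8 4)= (0 1 5)(4 11 12 9 8)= [1, 5, 2, 3, 11, 0, 6, 7, 4, 8, 10, 12, 9]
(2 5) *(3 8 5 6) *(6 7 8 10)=(2 7 8 5)(3 10 6)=[0, 1, 7, 10, 4, 2, 3, 8, 5, 9, 6]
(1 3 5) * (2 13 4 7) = (1 3 5)(2 13 4 7) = [0, 3, 13, 5, 7, 1, 6, 2, 8, 9, 10, 11, 12, 4]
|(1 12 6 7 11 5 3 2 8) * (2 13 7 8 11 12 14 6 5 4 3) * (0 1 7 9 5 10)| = |(0 1 14 6 8 7 12 10)(2 11 4 3 13 9 5)| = 56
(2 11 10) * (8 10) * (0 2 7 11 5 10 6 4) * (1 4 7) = (0 2 5 10 1 4)(6 7 11 8) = [2, 4, 5, 3, 0, 10, 7, 11, 6, 9, 1, 8]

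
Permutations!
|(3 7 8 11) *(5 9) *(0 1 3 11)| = 10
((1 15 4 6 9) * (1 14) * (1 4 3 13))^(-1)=(1 13 3 15)(4 14 9 6)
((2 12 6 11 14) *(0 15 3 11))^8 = (15)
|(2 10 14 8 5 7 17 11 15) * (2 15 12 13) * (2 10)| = 9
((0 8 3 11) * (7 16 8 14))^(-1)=(0 11 3 8 16 7 14)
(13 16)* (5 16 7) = (5 16 13 7) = [0, 1, 2, 3, 4, 16, 6, 5, 8, 9, 10, 11, 12, 7, 14, 15, 13]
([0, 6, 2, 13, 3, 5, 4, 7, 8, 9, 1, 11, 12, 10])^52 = [0, 13, 2, 6, 1, 5, 10, 7, 8, 9, 3, 11, 12, 4]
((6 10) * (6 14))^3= (14)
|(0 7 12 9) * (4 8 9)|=6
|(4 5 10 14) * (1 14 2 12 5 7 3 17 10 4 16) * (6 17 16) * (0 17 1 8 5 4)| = 33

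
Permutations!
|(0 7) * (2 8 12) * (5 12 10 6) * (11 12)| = 14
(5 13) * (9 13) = (5 9 13) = [0, 1, 2, 3, 4, 9, 6, 7, 8, 13, 10, 11, 12, 5]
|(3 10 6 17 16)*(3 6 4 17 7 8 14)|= |(3 10 4 17 16 6 7 8 14)|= 9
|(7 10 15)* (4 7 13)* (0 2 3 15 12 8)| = |(0 2 3 15 13 4 7 10 12 8)| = 10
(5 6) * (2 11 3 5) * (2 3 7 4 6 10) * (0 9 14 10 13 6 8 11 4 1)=(0 9 14 10 2 4 8 11 7 1)(3 5 13 6)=[9, 0, 4, 5, 8, 13, 3, 1, 11, 14, 2, 7, 12, 6, 10]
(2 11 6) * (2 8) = (2 11 6 8) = [0, 1, 11, 3, 4, 5, 8, 7, 2, 9, 10, 6]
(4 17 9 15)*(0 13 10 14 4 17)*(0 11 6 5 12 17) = (0 13 10 14 4 11 6 5 12 17 9 15) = [13, 1, 2, 3, 11, 12, 5, 7, 8, 15, 14, 6, 17, 10, 4, 0, 16, 9]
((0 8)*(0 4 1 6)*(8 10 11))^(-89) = ((0 10 11 8 4 1 6))^(-89) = (0 11 4 6 10 8 1)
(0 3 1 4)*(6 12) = (0 3 1 4)(6 12) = [3, 4, 2, 1, 0, 5, 12, 7, 8, 9, 10, 11, 6]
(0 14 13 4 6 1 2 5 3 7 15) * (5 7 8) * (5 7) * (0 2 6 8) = (0 14 13 4 8 7 15 2 5 3)(1 6) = [14, 6, 5, 0, 8, 3, 1, 15, 7, 9, 10, 11, 12, 4, 13, 2]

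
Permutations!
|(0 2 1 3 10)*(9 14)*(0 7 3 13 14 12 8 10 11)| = 12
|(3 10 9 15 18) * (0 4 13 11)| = 20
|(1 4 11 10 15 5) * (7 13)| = |(1 4 11 10 15 5)(7 13)| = 6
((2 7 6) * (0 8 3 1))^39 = (0 1 3 8)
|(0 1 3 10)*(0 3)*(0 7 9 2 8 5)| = 14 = |(0 1 7 9 2 8 5)(3 10)|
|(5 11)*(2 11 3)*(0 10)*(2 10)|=|(0 2 11 5 3 10)|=6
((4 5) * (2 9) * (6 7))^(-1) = (2 9)(4 5)(6 7)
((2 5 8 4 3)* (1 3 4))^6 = ((1 3 2 5 8))^6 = (1 3 2 5 8)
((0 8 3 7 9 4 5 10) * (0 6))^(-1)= ((0 8 3 7 9 4 5 10 6))^(-1)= (0 6 10 5 4 9 7 3 8)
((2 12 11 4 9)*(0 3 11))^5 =((0 3 11 4 9 2 12))^5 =(0 2 4 3 12 9 11)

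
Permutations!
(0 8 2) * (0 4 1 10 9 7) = [8, 10, 4, 3, 1, 5, 6, 0, 2, 7, 9] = (0 8 2 4 1 10 9 7)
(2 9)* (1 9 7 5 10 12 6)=(1 9 2 7 5 10 12 6)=[0, 9, 7, 3, 4, 10, 1, 5, 8, 2, 12, 11, 6]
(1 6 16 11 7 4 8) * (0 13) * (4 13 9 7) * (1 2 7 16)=[9, 6, 7, 3, 8, 5, 1, 13, 2, 16, 10, 4, 12, 0, 14, 15, 11]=(0 9 16 11 4 8 2 7 13)(1 6)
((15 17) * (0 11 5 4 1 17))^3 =(0 4 15 5 17 11 1)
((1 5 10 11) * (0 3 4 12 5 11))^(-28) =(0 4 5)(3 12 10)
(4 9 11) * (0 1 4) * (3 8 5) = (0 1 4 9 11)(3 8 5) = [1, 4, 2, 8, 9, 3, 6, 7, 5, 11, 10, 0]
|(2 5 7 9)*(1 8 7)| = |(1 8 7 9 2 5)| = 6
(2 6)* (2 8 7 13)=[0, 1, 6, 3, 4, 5, 8, 13, 7, 9, 10, 11, 12, 2]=(2 6 8 7 13)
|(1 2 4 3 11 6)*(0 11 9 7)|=9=|(0 11 6 1 2 4 3 9 7)|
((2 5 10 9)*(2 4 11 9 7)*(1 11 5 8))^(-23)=(1 5 8 4 2 9 7 11 10)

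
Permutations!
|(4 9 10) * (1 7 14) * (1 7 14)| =|(1 14 7)(4 9 10)| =3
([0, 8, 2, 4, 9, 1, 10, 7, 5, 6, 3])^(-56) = (1 8 5)(3 10 6 9 4)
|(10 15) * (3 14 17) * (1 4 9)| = 6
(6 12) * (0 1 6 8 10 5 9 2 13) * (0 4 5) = (0 1 6 12 8 10)(2 13 4 5 9) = [1, 6, 13, 3, 5, 9, 12, 7, 10, 2, 0, 11, 8, 4]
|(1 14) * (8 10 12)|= 6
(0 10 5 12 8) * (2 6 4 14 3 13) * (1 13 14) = [10, 13, 6, 14, 1, 12, 4, 7, 0, 9, 5, 11, 8, 2, 3] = (0 10 5 12 8)(1 13 2 6 4)(3 14)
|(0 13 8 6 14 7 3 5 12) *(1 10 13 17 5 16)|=36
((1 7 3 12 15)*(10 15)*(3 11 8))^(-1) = ((1 7 11 8 3 12 10 15))^(-1) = (1 15 10 12 3 8 11 7)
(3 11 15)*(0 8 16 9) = [8, 1, 2, 11, 4, 5, 6, 7, 16, 0, 10, 15, 12, 13, 14, 3, 9] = (0 8 16 9)(3 11 15)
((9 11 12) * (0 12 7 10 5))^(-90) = ((0 12 9 11 7 10 5))^(-90) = (0 12 9 11 7 10 5)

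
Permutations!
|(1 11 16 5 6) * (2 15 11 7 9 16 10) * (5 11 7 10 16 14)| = 18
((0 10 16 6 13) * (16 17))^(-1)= (0 13 6 16 17 10)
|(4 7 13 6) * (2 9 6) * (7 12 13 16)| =6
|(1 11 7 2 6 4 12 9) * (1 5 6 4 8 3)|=11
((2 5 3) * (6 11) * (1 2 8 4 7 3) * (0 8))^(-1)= ((0 8 4 7 3)(1 2 5)(6 11))^(-1)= (0 3 7 4 8)(1 5 2)(6 11)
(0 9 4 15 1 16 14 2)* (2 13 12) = [9, 16, 0, 3, 15, 5, 6, 7, 8, 4, 10, 11, 2, 12, 13, 1, 14] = (0 9 4 15 1 16 14 13 12 2)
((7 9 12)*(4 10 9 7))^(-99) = ((4 10 9 12))^(-99) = (4 10 9 12)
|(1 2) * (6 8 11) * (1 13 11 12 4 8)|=|(1 2 13 11 6)(4 8 12)|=15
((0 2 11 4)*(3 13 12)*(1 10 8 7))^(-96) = ((0 2 11 4)(1 10 8 7)(3 13 12))^(-96) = (13)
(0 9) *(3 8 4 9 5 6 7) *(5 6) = (0 6 7 3 8 4 9) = [6, 1, 2, 8, 9, 5, 7, 3, 4, 0]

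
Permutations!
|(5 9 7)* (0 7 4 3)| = |(0 7 5 9 4 3)| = 6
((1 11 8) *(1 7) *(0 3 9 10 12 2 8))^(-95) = ((0 3 9 10 12 2 8 7 1 11))^(-95) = (0 2)(1 10)(3 8)(7 9)(11 12)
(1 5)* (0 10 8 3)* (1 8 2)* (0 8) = [10, 5, 1, 8, 4, 0, 6, 7, 3, 9, 2] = (0 10 2 1 5)(3 8)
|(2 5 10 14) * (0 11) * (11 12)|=|(0 12 11)(2 5 10 14)|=12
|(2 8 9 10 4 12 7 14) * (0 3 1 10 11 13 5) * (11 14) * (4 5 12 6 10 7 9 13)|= 18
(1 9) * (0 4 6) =(0 4 6)(1 9) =[4, 9, 2, 3, 6, 5, 0, 7, 8, 1]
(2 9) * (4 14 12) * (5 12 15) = (2 9)(4 14 15 5 12) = [0, 1, 9, 3, 14, 12, 6, 7, 8, 2, 10, 11, 4, 13, 15, 5]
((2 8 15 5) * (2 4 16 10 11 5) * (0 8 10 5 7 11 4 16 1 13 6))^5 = ((0 8 15 2 10 4 1 13 6)(5 16)(7 11))^5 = (0 4 8 1 15 13 2 6 10)(5 16)(7 11)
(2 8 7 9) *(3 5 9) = [0, 1, 8, 5, 4, 9, 6, 3, 7, 2] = (2 8 7 3 5 9)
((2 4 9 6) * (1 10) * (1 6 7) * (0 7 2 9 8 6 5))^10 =((0 7 1 10 5)(2 4 8 6 9))^10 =(10)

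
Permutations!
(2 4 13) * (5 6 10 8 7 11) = (2 4 13)(5 6 10 8 7 11) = [0, 1, 4, 3, 13, 6, 10, 11, 7, 9, 8, 5, 12, 2]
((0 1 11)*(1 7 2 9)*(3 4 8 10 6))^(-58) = ((0 7 2 9 1 11)(3 4 8 10 6))^(-58) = (0 2 1)(3 8 6 4 10)(7 9 11)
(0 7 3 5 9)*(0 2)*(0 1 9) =(0 7 3 5)(1 9 2) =[7, 9, 1, 5, 4, 0, 6, 3, 8, 2]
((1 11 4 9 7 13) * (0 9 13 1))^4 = (0 11 9 4 7 13 1)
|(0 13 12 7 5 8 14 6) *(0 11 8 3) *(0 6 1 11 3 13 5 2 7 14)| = 8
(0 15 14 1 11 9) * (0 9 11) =(0 15 14 1) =[15, 0, 2, 3, 4, 5, 6, 7, 8, 9, 10, 11, 12, 13, 1, 14]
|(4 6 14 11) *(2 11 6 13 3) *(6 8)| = 15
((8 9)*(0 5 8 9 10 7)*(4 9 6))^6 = (0 5 8 10 7)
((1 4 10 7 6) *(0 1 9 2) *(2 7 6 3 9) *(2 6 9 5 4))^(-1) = (0 2 1)(3 7 9 10 4 5)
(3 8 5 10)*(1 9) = (1 9)(3 8 5 10) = [0, 9, 2, 8, 4, 10, 6, 7, 5, 1, 3]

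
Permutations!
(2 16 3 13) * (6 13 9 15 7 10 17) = [0, 1, 16, 9, 4, 5, 13, 10, 8, 15, 17, 11, 12, 2, 14, 7, 3, 6] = (2 16 3 9 15 7 10 17 6 13)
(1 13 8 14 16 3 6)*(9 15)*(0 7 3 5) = [7, 13, 2, 6, 4, 0, 1, 3, 14, 15, 10, 11, 12, 8, 16, 9, 5] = (0 7 3 6 1 13 8 14 16 5)(9 15)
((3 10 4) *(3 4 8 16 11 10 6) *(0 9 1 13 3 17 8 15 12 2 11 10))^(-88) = ((0 9 1 13 3 6 17 8 16 10 15 12 2 11))^(-88) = (0 15 17 1 2 16 3)(6 9 12 8 13 11 10)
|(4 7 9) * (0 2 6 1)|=12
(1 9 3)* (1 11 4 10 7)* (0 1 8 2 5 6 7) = [1, 9, 5, 11, 10, 6, 7, 8, 2, 3, 0, 4] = (0 1 9 3 11 4 10)(2 5 6 7 8)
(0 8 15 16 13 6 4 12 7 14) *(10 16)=[8, 1, 2, 3, 12, 5, 4, 14, 15, 9, 16, 11, 7, 6, 0, 10, 13]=(0 8 15 10 16 13 6 4 12 7 14)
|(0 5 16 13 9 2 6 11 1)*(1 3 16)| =|(0 5 1)(2 6 11 3 16 13 9)| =21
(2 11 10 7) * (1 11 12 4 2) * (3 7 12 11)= (1 3 7)(2 11 10 12 4)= [0, 3, 11, 7, 2, 5, 6, 1, 8, 9, 12, 10, 4]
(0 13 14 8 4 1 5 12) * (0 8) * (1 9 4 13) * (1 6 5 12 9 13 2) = (0 6 5 9 4 13 14)(1 12 8 2) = [6, 12, 1, 3, 13, 9, 5, 7, 2, 4, 10, 11, 8, 14, 0]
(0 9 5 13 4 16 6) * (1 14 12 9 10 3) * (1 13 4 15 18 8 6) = (0 10 3 13 15 18 8 6)(1 14 12 9 5 4 16) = [10, 14, 2, 13, 16, 4, 0, 7, 6, 5, 3, 11, 9, 15, 12, 18, 1, 17, 8]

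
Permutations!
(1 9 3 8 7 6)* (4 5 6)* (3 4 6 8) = [0, 9, 2, 3, 5, 8, 1, 6, 7, 4] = (1 9 4 5 8 7 6)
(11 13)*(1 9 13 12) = [0, 9, 2, 3, 4, 5, 6, 7, 8, 13, 10, 12, 1, 11] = (1 9 13 11 12)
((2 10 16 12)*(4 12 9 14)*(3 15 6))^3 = (2 9 12 16 4 10 14)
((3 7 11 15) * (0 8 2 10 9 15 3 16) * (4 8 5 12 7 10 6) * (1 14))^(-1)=((0 5 12 7 11 3 10 9 15 16)(1 14)(2 6 4 8))^(-1)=(0 16 15 9 10 3 11 7 12 5)(1 14)(2 8 4 6)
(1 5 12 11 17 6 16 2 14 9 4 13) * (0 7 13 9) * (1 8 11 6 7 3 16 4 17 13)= (0 3 16 2 14)(1 5 12 6 4 9 17 7)(8 11 13)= [3, 5, 14, 16, 9, 12, 4, 1, 11, 17, 10, 13, 6, 8, 0, 15, 2, 7]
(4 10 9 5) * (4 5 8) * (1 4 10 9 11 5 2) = (1 4 9 8 10 11 5 2) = [0, 4, 1, 3, 9, 2, 6, 7, 10, 8, 11, 5]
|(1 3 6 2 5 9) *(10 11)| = 6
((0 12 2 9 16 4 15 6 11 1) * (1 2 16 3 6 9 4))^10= (0 16)(1 12)(2 9 11 15 6 4 3)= ((0 12 16 1)(2 4 15 9 3 6 11))^10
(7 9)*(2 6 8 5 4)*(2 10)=(2 6 8 5 4 10)(7 9)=[0, 1, 6, 3, 10, 4, 8, 9, 5, 7, 2]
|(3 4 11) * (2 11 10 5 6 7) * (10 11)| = 15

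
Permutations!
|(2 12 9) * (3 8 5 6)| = |(2 12 9)(3 8 5 6)| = 12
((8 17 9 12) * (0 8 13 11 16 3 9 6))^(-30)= (0 17)(6 8)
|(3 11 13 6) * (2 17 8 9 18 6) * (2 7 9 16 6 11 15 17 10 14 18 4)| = 18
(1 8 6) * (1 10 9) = (1 8 6 10 9) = [0, 8, 2, 3, 4, 5, 10, 7, 6, 1, 9]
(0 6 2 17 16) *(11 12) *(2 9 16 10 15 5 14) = (0 6 9 16)(2 17 10 15 5 14)(11 12) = [6, 1, 17, 3, 4, 14, 9, 7, 8, 16, 15, 12, 11, 13, 2, 5, 0, 10]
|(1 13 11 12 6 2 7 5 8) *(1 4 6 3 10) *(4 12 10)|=8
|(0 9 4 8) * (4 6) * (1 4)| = 6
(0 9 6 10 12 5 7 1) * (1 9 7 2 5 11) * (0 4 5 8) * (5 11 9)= (0 7 5 2 8)(1 4 11)(6 10 12 9)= [7, 4, 8, 3, 11, 2, 10, 5, 0, 6, 12, 1, 9]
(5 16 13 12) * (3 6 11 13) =[0, 1, 2, 6, 4, 16, 11, 7, 8, 9, 10, 13, 5, 12, 14, 15, 3] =(3 6 11 13 12 5 16)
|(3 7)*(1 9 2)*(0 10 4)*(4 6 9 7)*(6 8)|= 10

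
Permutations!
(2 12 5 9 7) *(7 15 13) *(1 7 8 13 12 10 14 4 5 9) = (1 7 2 10 14 4 5)(8 13)(9 15 12) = [0, 7, 10, 3, 5, 1, 6, 2, 13, 15, 14, 11, 9, 8, 4, 12]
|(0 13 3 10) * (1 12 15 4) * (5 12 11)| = |(0 13 3 10)(1 11 5 12 15 4)| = 12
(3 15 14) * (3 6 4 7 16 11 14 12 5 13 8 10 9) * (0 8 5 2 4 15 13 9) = (0 8 10)(2 4 7 16 11 14 6 15 12)(3 13 5 9) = [8, 1, 4, 13, 7, 9, 15, 16, 10, 3, 0, 14, 2, 5, 6, 12, 11]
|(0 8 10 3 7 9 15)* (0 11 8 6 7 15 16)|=5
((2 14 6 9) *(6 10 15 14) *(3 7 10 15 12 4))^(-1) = ((2 6 9)(3 7 10 12 4)(14 15))^(-1) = (2 9 6)(3 4 12 10 7)(14 15)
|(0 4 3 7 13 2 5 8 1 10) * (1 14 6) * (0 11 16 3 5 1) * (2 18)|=|(0 4 5 8 14 6)(1 10 11 16 3 7 13 18 2)|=18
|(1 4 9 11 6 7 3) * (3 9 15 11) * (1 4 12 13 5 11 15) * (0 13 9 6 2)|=10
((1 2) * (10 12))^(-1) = (1 2)(10 12)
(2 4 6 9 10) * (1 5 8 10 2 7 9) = [0, 5, 4, 3, 6, 8, 1, 9, 10, 2, 7] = (1 5 8 10 7 9 2 4 6)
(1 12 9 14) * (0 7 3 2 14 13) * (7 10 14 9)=[10, 12, 9, 2, 4, 5, 6, 3, 8, 13, 14, 11, 7, 0, 1]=(0 10 14 1 12 7 3 2 9 13)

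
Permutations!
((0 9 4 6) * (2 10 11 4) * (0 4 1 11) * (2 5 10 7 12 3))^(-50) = (0 5)(2 12)(3 7)(9 10)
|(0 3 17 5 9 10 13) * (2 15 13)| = 9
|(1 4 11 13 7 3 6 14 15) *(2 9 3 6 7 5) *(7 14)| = 10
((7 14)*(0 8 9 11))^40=(14)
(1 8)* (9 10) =(1 8)(9 10) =[0, 8, 2, 3, 4, 5, 6, 7, 1, 10, 9]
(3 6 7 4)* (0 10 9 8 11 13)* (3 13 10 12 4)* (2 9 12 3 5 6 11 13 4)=(0 3 11 10 12 2 9 8 13)(5 6 7)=[3, 1, 9, 11, 4, 6, 7, 5, 13, 8, 12, 10, 2, 0]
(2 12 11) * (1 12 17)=[0, 12, 17, 3, 4, 5, 6, 7, 8, 9, 10, 2, 11, 13, 14, 15, 16, 1]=(1 12 11 2 17)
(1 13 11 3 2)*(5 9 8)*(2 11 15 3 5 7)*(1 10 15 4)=(1 13 4)(2 10 15 3 11 5 9 8 7)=[0, 13, 10, 11, 1, 9, 6, 2, 7, 8, 15, 5, 12, 4, 14, 3]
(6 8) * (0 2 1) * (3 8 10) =(0 2 1)(3 8 6 10) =[2, 0, 1, 8, 4, 5, 10, 7, 6, 9, 3]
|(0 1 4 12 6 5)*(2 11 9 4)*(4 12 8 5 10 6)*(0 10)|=|(0 1 2 11 9 12 4 8 5 10 6)|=11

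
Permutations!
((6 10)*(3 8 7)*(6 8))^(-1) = (3 7 8 10 6)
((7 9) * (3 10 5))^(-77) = (3 10 5)(7 9)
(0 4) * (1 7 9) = (0 4)(1 7 9) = [4, 7, 2, 3, 0, 5, 6, 9, 8, 1]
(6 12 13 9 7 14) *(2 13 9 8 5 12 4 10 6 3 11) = (2 13 8 5 12 9 7 14 3 11)(4 10 6) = [0, 1, 13, 11, 10, 12, 4, 14, 5, 7, 6, 2, 9, 8, 3]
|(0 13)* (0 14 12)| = |(0 13 14 12)| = 4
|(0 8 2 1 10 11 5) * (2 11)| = 12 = |(0 8 11 5)(1 10 2)|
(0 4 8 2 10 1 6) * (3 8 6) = (0 4 6)(1 3 8 2 10) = [4, 3, 10, 8, 6, 5, 0, 7, 2, 9, 1]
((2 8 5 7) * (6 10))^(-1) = (2 7 5 8)(6 10)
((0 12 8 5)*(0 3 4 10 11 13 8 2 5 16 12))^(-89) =((2 5 3 4 10 11 13 8 16 12))^(-89) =(2 5 3 4 10 11 13 8 16 12)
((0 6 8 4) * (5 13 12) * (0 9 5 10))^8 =(0 10 12 13 5 9 4 8 6)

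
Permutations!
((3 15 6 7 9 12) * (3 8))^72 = ((3 15 6 7 9 12 8))^72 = (3 6 9 8 15 7 12)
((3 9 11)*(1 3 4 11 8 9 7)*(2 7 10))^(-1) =(1 7 2 10 3)(4 11)(8 9)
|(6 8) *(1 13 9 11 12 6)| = 7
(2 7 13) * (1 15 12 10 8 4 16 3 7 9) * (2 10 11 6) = (1 15 12 11 6 2 9)(3 7 13 10 8 4 16) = [0, 15, 9, 7, 16, 5, 2, 13, 4, 1, 8, 6, 11, 10, 14, 12, 3]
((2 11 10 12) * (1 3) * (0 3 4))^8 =(12)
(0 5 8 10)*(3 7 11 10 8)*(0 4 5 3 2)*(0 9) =(0 3 7 11 10 4 5 2 9) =[3, 1, 9, 7, 5, 2, 6, 11, 8, 0, 4, 10]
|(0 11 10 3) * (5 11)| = |(0 5 11 10 3)| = 5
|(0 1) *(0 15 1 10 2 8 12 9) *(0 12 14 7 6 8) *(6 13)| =30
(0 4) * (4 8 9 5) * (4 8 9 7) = (0 9 5 8 7 4) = [9, 1, 2, 3, 0, 8, 6, 4, 7, 5]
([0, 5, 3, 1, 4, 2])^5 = [0, 5, 3, 1, 4, 2]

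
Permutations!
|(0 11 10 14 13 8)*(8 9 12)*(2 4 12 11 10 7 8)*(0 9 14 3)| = |(0 10 3)(2 4 12)(7 8 9 11)(13 14)| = 12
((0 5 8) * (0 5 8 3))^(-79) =((0 8 5 3))^(-79) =(0 8 5 3)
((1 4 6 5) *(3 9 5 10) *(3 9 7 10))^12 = (1 7)(3 5)(4 10)(6 9)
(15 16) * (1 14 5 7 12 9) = (1 14 5 7 12 9)(15 16) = [0, 14, 2, 3, 4, 7, 6, 12, 8, 1, 10, 11, 9, 13, 5, 16, 15]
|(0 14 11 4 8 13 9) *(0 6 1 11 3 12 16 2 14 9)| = 40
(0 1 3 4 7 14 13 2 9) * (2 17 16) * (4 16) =(0 1 3 16 2 9)(4 7 14 13 17) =[1, 3, 9, 16, 7, 5, 6, 14, 8, 0, 10, 11, 12, 17, 13, 15, 2, 4]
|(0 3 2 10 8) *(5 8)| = 6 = |(0 3 2 10 5 8)|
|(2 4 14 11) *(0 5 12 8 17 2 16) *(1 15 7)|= 30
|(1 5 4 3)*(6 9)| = 4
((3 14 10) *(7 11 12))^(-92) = ((3 14 10)(7 11 12))^(-92) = (3 14 10)(7 11 12)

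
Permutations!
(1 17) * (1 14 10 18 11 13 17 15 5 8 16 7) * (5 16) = [0, 15, 2, 3, 4, 8, 6, 1, 5, 9, 18, 13, 12, 17, 10, 16, 7, 14, 11] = (1 15 16 7)(5 8)(10 18 11 13 17 14)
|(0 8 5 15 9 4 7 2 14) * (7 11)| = 10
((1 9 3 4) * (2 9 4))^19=(1 4)(2 9 3)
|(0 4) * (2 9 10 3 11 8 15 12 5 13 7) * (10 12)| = |(0 4)(2 9 12 5 13 7)(3 11 8 15 10)| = 30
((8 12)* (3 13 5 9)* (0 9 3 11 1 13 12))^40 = ((0 9 11 1 13 5 3 12 8))^40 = (0 13 8 1 12 11 3 9 5)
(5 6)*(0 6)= [6, 1, 2, 3, 4, 0, 5]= (0 6 5)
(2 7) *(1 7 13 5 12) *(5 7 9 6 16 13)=[0, 9, 5, 3, 4, 12, 16, 2, 8, 6, 10, 11, 1, 7, 14, 15, 13]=(1 9 6 16 13 7 2 5 12)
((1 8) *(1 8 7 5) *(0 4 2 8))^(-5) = (0 8 2 4)(1 7 5)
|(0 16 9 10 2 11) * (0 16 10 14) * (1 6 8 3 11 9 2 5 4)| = |(0 10 5 4 1 6 8 3 11 16 2 9 14)| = 13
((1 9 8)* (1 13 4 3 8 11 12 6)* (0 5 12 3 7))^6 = (0 11)(1 4)(3 5)(6 13)(7 9)(8 12)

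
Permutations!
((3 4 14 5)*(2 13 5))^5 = ((2 13 5 3 4 14))^5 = (2 14 4 3 5 13)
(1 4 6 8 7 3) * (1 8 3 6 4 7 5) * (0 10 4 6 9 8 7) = (0 10 4 6 3 7 9 8 5 1) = [10, 0, 2, 7, 6, 1, 3, 9, 5, 8, 4]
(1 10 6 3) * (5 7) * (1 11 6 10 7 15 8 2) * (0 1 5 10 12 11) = (0 1 7 10 12 11 6 3)(2 5 15 8) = [1, 7, 5, 0, 4, 15, 3, 10, 2, 9, 12, 6, 11, 13, 14, 8]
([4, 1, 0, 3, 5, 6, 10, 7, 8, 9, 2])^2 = (0 5 10)(2 4 6)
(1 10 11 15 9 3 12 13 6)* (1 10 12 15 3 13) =(1 12)(3 15 9 13 6 10 11) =[0, 12, 2, 15, 4, 5, 10, 7, 8, 13, 11, 3, 1, 6, 14, 9]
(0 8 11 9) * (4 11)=[8, 1, 2, 3, 11, 5, 6, 7, 4, 0, 10, 9]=(0 8 4 11 9)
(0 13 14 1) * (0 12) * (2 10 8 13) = (0 2 10 8 13 14 1 12) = [2, 12, 10, 3, 4, 5, 6, 7, 13, 9, 8, 11, 0, 14, 1]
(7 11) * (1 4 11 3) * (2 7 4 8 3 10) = (1 8 3)(2 7 10)(4 11) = [0, 8, 7, 1, 11, 5, 6, 10, 3, 9, 2, 4]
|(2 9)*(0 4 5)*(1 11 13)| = 6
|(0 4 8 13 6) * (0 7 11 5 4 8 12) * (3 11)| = |(0 8 13 6 7 3 11 5 4 12)| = 10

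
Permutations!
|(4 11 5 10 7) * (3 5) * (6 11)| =7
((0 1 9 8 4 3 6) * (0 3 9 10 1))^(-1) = (1 10)(3 6)(4 8 9)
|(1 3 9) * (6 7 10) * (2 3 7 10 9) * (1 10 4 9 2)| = 4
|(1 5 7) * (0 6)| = |(0 6)(1 5 7)| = 6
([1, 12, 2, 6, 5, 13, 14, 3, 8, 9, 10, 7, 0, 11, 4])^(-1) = (0 12 1)(3 7 11 13 5 4 14 6)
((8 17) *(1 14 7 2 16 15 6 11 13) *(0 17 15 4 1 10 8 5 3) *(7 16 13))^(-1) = (0 3 5 17)(1 4 16 14)(2 7 11 6 15 8 10 13)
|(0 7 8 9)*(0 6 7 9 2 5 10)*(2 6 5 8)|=|(0 9 5 10)(2 8 6 7)|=4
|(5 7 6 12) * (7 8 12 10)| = 3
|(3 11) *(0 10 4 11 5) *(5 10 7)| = |(0 7 5)(3 10 4 11)| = 12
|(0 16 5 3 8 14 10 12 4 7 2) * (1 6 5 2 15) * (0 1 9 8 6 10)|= |(0 16 2 1 10 12 4 7 15 9 8 14)(3 6 5)|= 12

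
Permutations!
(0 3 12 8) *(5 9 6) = [3, 1, 2, 12, 4, 9, 5, 7, 0, 6, 10, 11, 8] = (0 3 12 8)(5 9 6)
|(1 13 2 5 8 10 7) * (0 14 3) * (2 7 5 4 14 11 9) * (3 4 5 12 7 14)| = |(0 11 9 2 5 8 10 12 7 1 13 14 4 3)| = 14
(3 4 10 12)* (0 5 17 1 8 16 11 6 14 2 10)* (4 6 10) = (0 5 17 1 8 16 11 10 12 3 6 14 2 4) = [5, 8, 4, 6, 0, 17, 14, 7, 16, 9, 12, 10, 3, 13, 2, 15, 11, 1]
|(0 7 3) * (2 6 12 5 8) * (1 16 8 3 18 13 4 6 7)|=13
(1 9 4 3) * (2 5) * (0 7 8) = [7, 9, 5, 1, 3, 2, 6, 8, 0, 4] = (0 7 8)(1 9 4 3)(2 5)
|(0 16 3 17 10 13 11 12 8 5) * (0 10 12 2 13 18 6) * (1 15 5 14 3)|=120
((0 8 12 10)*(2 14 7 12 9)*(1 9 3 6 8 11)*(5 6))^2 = ((0 11 1 9 2 14 7 12 10)(3 5 6 8))^2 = (0 1 2 7 10 11 9 14 12)(3 6)(5 8)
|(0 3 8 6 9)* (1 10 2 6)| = 8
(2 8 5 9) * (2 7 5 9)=[0, 1, 8, 3, 4, 2, 6, 5, 9, 7]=(2 8 9 7 5)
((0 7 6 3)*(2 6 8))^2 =(0 8 6)(2 3 7)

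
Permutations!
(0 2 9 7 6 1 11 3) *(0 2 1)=(0 1 11 3 2 9 7 6)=[1, 11, 9, 2, 4, 5, 0, 6, 8, 7, 10, 3]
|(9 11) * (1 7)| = 2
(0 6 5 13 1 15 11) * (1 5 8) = (0 6 8 1 15 11)(5 13) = [6, 15, 2, 3, 4, 13, 8, 7, 1, 9, 10, 0, 12, 5, 14, 11]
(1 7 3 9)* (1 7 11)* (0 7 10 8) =(0 7 3 9 10 8)(1 11) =[7, 11, 2, 9, 4, 5, 6, 3, 0, 10, 8, 1]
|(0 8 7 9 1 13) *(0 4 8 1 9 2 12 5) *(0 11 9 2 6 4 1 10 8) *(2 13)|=42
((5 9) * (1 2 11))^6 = ((1 2 11)(5 9))^6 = (11)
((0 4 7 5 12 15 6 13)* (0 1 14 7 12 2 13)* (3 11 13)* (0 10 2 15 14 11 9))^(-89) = ((0 4 12 14 7 5 15 6 10 2 3 9)(1 11 13))^(-89) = (0 6 12 2 7 9 15 4 10 14 3 5)(1 11 13)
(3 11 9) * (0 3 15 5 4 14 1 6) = (0 3 11 9 15 5 4 14 1 6) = [3, 6, 2, 11, 14, 4, 0, 7, 8, 15, 10, 9, 12, 13, 1, 5]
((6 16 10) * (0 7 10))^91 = (0 7 10 6 16)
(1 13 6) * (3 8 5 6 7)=(1 13 7 3 8 5 6)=[0, 13, 2, 8, 4, 6, 1, 3, 5, 9, 10, 11, 12, 7]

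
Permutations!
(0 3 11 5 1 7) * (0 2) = (0 3 11 5 1 7 2) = [3, 7, 0, 11, 4, 1, 6, 2, 8, 9, 10, 5]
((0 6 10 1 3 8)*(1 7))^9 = (0 10 1 8 6 7 3)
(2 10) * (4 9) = (2 10)(4 9) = [0, 1, 10, 3, 9, 5, 6, 7, 8, 4, 2]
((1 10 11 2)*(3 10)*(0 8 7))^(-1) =((0 8 7)(1 3 10 11 2))^(-1) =(0 7 8)(1 2 11 10 3)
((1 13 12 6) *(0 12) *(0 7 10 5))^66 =(0 6 13 10)(1 7 5 12)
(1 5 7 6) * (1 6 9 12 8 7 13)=(1 5 13)(7 9 12 8)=[0, 5, 2, 3, 4, 13, 6, 9, 7, 12, 10, 11, 8, 1]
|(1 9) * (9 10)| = |(1 10 9)| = 3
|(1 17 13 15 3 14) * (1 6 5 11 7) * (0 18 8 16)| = |(0 18 8 16)(1 17 13 15 3 14 6 5 11 7)| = 20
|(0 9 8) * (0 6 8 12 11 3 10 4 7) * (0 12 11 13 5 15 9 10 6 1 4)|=|(0 10)(1 4 7 12 13 5 15 9 11 3 6 8)|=12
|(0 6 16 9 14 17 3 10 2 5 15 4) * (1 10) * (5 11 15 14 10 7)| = |(0 6 16 9 10 2 11 15 4)(1 7 5 14 17 3)| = 18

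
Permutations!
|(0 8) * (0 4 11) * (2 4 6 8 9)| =|(0 9 2 4 11)(6 8)| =10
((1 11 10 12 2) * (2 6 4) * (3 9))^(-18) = (1 12 2 10 4 11 6)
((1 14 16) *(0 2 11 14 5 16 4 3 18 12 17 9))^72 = (0 11 4 18 17)(2 14 3 12 9)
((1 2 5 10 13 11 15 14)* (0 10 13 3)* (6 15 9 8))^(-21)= ((0 10 3)(1 2 5 13 11 9 8 6 15 14))^(-21)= (1 14 15 6 8 9 11 13 5 2)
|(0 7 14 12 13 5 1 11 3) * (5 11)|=|(0 7 14 12 13 11 3)(1 5)|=14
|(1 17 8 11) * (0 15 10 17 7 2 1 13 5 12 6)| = |(0 15 10 17 8 11 13 5 12 6)(1 7 2)| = 30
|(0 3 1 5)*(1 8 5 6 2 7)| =4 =|(0 3 8 5)(1 6 2 7)|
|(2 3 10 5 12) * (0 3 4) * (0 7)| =|(0 3 10 5 12 2 4 7)| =8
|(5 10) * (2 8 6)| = 6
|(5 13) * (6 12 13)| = |(5 6 12 13)| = 4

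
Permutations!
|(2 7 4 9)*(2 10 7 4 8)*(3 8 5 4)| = 15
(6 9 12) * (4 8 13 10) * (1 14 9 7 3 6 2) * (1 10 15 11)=(1 14 9 12 2 10 4 8 13 15 11)(3 6 7)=[0, 14, 10, 6, 8, 5, 7, 3, 13, 12, 4, 1, 2, 15, 9, 11]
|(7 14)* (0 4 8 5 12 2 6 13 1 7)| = 11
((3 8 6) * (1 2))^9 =(8)(1 2)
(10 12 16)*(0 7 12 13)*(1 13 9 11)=(0 7 12 16 10 9 11 1 13)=[7, 13, 2, 3, 4, 5, 6, 12, 8, 11, 9, 1, 16, 0, 14, 15, 10]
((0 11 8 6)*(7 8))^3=((0 11 7 8 6))^3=(0 8 11 6 7)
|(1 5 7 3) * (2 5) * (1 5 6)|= |(1 2 6)(3 5 7)|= 3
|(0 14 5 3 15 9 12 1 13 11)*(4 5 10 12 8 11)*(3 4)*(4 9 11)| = |(0 14 10 12 1 13 3 15 11)(4 5 9 8)| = 36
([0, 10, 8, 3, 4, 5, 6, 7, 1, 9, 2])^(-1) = (1 8 2 10)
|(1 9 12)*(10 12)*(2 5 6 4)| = 4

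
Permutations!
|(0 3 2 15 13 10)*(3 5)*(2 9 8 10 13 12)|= 6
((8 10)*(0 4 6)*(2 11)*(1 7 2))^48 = (11)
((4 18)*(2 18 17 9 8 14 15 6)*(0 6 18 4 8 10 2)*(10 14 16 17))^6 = (8 18 15 14 9 17 16)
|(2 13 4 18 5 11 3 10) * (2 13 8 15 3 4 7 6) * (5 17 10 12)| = 14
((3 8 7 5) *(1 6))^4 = (8)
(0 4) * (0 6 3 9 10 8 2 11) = (0 4 6 3 9 10 8 2 11) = [4, 1, 11, 9, 6, 5, 3, 7, 2, 10, 8, 0]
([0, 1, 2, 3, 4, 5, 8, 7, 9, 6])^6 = (9)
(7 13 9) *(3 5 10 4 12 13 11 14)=(3 5 10 4 12 13 9 7 11 14)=[0, 1, 2, 5, 12, 10, 6, 11, 8, 7, 4, 14, 13, 9, 3]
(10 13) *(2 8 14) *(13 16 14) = (2 8 13 10 16 14) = [0, 1, 8, 3, 4, 5, 6, 7, 13, 9, 16, 11, 12, 10, 2, 15, 14]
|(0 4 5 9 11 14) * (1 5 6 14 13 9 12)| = |(0 4 6 14)(1 5 12)(9 11 13)| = 12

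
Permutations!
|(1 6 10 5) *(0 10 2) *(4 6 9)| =8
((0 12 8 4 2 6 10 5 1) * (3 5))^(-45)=(0 6)(1 2)(3 8)(4 5)(10 12)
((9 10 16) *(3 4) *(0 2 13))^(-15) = (16)(3 4)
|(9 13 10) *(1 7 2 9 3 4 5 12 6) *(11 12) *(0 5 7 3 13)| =|(0 5 11 12 6 1 3 4 7 2 9)(10 13)| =22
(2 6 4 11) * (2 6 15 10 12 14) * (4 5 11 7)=(2 15 10 12 14)(4 7)(5 11 6)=[0, 1, 15, 3, 7, 11, 5, 4, 8, 9, 12, 6, 14, 13, 2, 10]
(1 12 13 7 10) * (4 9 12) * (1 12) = [0, 4, 2, 3, 9, 5, 6, 10, 8, 1, 12, 11, 13, 7] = (1 4 9)(7 10 12 13)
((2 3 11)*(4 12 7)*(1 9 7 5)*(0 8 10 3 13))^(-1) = (0 13 2 11 3 10 8)(1 5 12 4 7 9)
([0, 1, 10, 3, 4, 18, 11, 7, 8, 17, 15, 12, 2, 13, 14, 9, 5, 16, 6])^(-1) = (2 12 11 6 18 5 16 17 9 15 10)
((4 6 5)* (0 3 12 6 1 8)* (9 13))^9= ((0 3 12 6 5 4 1 8)(9 13))^9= (0 3 12 6 5 4 1 8)(9 13)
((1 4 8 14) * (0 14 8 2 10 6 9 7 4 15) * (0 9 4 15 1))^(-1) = ((0 14)(2 10 6 4)(7 15 9))^(-1) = (0 14)(2 4 6 10)(7 9 15)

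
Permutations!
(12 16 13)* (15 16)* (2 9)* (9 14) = (2 14 9)(12 15 16 13) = [0, 1, 14, 3, 4, 5, 6, 7, 8, 2, 10, 11, 15, 12, 9, 16, 13]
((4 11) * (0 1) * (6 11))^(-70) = ((0 1)(4 6 11))^(-70) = (4 11 6)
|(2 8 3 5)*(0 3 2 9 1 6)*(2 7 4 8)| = |(0 3 5 9 1 6)(4 8 7)| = 6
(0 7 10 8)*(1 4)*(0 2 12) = (0 7 10 8 2 12)(1 4) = [7, 4, 12, 3, 1, 5, 6, 10, 2, 9, 8, 11, 0]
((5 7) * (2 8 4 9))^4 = (9)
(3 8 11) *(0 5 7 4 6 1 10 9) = (0 5 7 4 6 1 10 9)(3 8 11) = [5, 10, 2, 8, 6, 7, 1, 4, 11, 0, 9, 3]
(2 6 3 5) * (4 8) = (2 6 3 5)(4 8) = [0, 1, 6, 5, 8, 2, 3, 7, 4]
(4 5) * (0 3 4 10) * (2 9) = (0 3 4 5 10)(2 9) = [3, 1, 9, 4, 5, 10, 6, 7, 8, 2, 0]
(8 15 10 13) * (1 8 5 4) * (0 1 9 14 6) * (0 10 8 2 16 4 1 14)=(0 14 6 10 13 5 1 2 16 4 9)(8 15)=[14, 2, 16, 3, 9, 1, 10, 7, 15, 0, 13, 11, 12, 5, 6, 8, 4]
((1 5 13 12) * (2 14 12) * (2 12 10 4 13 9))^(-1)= ((1 5 9 2 14 10 4 13 12))^(-1)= (1 12 13 4 10 14 2 9 5)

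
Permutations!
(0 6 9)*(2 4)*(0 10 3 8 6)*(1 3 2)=(1 3 8 6 9 10 2 4)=[0, 3, 4, 8, 1, 5, 9, 7, 6, 10, 2]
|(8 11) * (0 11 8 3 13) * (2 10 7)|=12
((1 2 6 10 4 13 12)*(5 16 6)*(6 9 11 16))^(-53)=(1 6 13 2 10 12 5 4)(9 11 16)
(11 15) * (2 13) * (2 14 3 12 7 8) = [0, 1, 13, 12, 4, 5, 6, 8, 2, 9, 10, 15, 7, 14, 3, 11] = (2 13 14 3 12 7 8)(11 15)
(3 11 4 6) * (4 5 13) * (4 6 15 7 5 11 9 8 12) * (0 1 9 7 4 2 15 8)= (0 1 9)(2 15 4 8 12)(3 7 5 13 6)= [1, 9, 15, 7, 8, 13, 3, 5, 12, 0, 10, 11, 2, 6, 14, 4]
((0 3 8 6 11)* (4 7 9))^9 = (0 11 6 8 3)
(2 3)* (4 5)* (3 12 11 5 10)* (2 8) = (2 12 11 5 4 10 3 8) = [0, 1, 12, 8, 10, 4, 6, 7, 2, 9, 3, 5, 11]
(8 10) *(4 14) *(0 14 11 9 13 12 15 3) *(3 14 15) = (0 15 14 4 11 9 13 12 3)(8 10) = [15, 1, 2, 0, 11, 5, 6, 7, 10, 13, 8, 9, 3, 12, 4, 14]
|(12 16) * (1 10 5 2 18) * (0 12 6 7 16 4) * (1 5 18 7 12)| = 11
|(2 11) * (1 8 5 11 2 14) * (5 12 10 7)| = 8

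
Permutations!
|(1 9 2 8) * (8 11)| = |(1 9 2 11 8)| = 5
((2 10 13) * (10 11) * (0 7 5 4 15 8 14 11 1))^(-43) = (0 8 2 4 10 7 14 1 15 13 5 11)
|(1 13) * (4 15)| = |(1 13)(4 15)| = 2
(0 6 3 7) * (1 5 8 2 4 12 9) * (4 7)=(0 6 3 4 12 9 1 5 8 2 7)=[6, 5, 7, 4, 12, 8, 3, 0, 2, 1, 10, 11, 9]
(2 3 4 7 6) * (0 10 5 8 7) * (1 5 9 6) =(0 10 9 6 2 3 4)(1 5 8 7) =[10, 5, 3, 4, 0, 8, 2, 1, 7, 6, 9]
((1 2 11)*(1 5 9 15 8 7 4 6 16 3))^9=(1 6 8 5)(2 16 7 9)(3 4 15 11)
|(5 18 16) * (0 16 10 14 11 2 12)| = 9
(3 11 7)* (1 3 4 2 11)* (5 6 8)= (1 3)(2 11 7 4)(5 6 8)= [0, 3, 11, 1, 2, 6, 8, 4, 5, 9, 10, 7]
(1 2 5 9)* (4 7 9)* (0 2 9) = (0 2 5 4 7)(1 9) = [2, 9, 5, 3, 7, 4, 6, 0, 8, 1]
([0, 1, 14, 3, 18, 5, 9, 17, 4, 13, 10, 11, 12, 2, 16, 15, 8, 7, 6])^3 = (2 8 6)(4 9 14)(7 17)(13 16 18)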